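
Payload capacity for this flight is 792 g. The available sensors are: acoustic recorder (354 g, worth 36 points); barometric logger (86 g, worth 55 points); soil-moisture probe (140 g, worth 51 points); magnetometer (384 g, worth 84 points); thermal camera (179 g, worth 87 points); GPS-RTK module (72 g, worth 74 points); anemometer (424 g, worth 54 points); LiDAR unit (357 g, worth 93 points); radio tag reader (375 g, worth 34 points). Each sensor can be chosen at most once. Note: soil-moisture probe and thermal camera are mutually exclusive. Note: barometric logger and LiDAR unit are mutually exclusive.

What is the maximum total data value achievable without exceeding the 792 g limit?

300

Taking barometric logger + magnetometer + thermal camera + GPS-RTK module: 721 g used, 300 in data value.
The closest alternative, barometric logger + thermal camera + GPS-RTK module + anemometer, reaches only 270.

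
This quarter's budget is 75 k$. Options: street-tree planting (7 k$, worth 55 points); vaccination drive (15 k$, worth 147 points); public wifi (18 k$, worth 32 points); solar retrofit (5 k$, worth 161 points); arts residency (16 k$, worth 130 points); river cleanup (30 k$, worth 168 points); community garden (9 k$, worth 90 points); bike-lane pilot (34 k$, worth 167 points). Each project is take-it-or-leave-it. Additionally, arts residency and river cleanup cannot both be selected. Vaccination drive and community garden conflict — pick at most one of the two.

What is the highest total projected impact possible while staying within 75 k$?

605

Vaccination drive + solar retrofit + arts residency + bike-lane pilot uses 70 of the 75 k$ and totals 605.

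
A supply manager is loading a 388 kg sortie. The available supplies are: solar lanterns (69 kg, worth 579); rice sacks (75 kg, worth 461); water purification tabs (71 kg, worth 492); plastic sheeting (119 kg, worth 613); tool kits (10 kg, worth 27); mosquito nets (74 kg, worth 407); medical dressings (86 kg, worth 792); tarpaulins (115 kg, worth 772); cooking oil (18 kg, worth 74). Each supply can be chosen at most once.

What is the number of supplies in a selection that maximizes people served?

The maximum people served within 388 kg is 2758.
solar lanterns + rice sacks + water purification tabs + tool kits + mosquito nets + medical dressings hits 2758 at 385 kg.
Any selection reaching 2758 contains exactly 6 supplies.

6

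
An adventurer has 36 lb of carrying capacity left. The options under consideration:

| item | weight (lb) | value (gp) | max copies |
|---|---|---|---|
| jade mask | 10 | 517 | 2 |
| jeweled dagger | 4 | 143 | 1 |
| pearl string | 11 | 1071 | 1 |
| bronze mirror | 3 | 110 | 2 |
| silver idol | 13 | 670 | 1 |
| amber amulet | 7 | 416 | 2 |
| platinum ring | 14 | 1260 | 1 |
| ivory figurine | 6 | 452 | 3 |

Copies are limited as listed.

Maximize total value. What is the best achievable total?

2926

Density check — pearl string 97.36, platinum ring 90.00, ivory figurine 75.33 are the best per lb.
Filling by ratio: pearl string + bronze mirror + platinum ring + ivory figurine for 2893, with 2 lb left unused.
Dropping bronze mirror frees 3 lb; slotting in jeweled dagger (4 lb) lifts the total to 2926 at 35 lb.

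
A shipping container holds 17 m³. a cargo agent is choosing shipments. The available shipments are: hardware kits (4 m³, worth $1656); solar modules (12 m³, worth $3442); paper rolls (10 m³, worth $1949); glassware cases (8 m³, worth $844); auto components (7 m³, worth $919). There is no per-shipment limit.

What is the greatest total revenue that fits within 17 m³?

Best packing: 4×hardware kits — 16 m³, 6624 total.
Nothing else within 17 m³ beats 6624.

6624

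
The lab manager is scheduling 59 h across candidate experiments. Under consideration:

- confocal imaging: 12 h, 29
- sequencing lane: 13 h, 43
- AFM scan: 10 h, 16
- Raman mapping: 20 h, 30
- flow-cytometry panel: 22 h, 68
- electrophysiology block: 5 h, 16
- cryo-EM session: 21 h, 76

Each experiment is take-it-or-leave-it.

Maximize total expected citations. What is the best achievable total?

Ranking by ratio (expected citations/h): cryo-EM session 3.62, sequencing lane 3.31, electrophysiology block 3.20, flow-cytometry panel 3.09.
Filling by ratio: confocal imaging + sequencing lane + electrophysiology block + cryo-EM session for 164, with 8 h left unused.
Dropping confocal imaging and electrophysiology block frees 17 h; slotting in flow-cytometry panel (22 h) lifts the total to 187 at 56 h.
Every other selection either busts 59 h or fails to beat 187.

187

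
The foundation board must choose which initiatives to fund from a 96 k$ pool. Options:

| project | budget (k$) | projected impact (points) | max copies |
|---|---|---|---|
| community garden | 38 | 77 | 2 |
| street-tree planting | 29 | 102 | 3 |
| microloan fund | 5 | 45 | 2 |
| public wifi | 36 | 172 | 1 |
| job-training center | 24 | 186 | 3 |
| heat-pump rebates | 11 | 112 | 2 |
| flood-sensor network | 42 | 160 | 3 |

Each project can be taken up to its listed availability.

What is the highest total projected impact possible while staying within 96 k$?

782

A density-first pass picks 2×microloan fund + 2×job-training center + 2×heat-pump rebates — 686 at 80 k$.
The 10 k$ tied up in 2×microloan fund is better spent on job-training center — total rises to 782 (94 k$).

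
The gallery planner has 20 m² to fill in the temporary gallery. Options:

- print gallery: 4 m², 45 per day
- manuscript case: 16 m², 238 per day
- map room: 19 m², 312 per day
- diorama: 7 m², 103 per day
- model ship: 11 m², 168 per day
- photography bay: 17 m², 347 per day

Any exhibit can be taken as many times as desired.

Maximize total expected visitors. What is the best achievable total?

Taking photography bay: 17 m² used, 347 in expected visitors.
That's the maximum — no swap from here does better than 347.

347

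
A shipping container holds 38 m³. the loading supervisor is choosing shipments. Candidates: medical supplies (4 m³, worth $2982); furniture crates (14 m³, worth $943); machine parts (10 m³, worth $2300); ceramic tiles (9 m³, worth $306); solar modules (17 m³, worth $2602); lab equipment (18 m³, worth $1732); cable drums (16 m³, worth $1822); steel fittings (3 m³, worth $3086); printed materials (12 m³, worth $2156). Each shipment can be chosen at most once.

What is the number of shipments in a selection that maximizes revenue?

Best achievable revenue is 10970.
For example medical supplies + machine parts + solar modules + steel fittings achieves it, using 34 m³.
Any selection reaching 10970 contains exactly 4 shipments.

4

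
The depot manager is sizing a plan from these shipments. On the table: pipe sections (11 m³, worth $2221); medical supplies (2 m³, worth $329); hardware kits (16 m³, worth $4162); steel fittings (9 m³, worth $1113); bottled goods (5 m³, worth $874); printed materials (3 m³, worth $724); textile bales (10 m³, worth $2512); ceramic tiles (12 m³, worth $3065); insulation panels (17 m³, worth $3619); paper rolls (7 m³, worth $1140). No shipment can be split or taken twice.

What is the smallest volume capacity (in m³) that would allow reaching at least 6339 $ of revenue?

26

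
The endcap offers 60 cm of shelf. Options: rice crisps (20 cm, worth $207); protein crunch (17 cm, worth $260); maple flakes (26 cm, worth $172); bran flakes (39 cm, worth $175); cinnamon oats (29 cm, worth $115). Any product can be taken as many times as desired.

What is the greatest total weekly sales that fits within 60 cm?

780

The ratio ordering already packs tightly: 3×protein crunch, 51 cm, 780.
No other feasible combination exceeds 780.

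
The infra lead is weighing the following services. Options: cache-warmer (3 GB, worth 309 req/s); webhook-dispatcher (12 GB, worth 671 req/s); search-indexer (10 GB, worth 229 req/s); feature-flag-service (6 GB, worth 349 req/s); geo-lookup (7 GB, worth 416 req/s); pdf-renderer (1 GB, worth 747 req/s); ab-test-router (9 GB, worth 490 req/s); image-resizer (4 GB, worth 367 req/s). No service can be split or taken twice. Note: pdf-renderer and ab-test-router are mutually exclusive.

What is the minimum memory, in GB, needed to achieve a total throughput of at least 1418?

Need the lightest bundle worth ≥ 1418.
cache-warmer + pdf-renderer + image-resizer: 1423 throughput at 8 GB.
Any bundle with less than 8 GB falls short of 1418.

8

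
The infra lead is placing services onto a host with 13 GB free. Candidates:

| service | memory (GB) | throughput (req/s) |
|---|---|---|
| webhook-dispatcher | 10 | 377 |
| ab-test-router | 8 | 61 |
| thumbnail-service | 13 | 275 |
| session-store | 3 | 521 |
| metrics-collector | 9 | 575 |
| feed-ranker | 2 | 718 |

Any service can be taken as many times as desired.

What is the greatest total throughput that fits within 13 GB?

4308

The ratio ordering already packs tightly: 6×feed-ranker, 12 GB, 4308.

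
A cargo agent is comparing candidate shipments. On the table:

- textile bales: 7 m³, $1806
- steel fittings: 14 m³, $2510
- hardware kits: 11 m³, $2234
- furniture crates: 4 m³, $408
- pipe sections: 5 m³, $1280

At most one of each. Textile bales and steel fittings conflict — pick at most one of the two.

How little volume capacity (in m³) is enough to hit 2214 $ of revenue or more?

11

Need the lightest bundle worth ≥ 2214.
Taking hardware kits gives 2234 (≥ 2214) for 11 m³.
Any bundle with less than 11 m³ falls short of 2214.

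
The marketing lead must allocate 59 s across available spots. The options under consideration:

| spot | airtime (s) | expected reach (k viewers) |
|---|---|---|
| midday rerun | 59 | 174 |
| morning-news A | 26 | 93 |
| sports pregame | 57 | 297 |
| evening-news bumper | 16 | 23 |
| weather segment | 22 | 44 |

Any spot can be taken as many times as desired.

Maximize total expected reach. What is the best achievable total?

By expected reach per s: sports pregame 5.21, morning-news A 3.58, midday rerun 2.95 lead.
The ratio ordering already packs tightly: sports pregame, 57 s, 297.
The spare 2 s is too small for any remaining spot, and no exchange beats 297.

297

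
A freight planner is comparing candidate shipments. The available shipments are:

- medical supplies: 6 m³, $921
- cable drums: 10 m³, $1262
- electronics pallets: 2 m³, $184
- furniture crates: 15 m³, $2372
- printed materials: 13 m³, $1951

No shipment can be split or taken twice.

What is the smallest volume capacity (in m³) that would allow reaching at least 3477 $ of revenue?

23

Need the lightest bundle worth ≥ 3477.
medical supplies + electronics pallets + furniture crates reaches 3477 using 23 m³.
Below 23 m³ the best achievable stays under 3477.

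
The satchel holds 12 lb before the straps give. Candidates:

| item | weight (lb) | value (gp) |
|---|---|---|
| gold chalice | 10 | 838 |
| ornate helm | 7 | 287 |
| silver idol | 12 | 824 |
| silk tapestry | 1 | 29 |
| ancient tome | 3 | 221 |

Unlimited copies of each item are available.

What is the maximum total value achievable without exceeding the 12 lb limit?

896

Ranking by ratio (value/lb): gold chalice 83.80, ancient tome 73.67, silver idol 68.67, ornate helm 41.00.
Gold chalice + 2×silk tapestry uses 12 of the 12 lb and totals 896.
No other feasible combination exceeds 896.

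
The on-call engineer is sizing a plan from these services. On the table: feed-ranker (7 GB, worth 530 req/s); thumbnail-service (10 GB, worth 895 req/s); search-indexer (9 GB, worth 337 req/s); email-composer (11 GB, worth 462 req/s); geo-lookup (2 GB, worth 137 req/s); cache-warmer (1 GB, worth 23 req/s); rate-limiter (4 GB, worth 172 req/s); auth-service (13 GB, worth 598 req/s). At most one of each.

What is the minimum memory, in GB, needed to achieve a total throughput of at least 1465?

Minimise GB subject to total throughput ≥ 1465.
feed-ranker + thumbnail-service + geo-lookup reaches 1562 using 19 GB.
Below 19 GB the best achievable stays under 1465.

19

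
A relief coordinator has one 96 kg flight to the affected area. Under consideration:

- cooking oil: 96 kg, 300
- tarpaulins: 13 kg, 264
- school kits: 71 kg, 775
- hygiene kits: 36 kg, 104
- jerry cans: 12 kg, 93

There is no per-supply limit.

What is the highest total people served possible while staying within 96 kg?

The ratio ordering already packs tightly: 7×tarpaulins, 91 kg, 1848.
No other feasible combination exceeds 1848.

1848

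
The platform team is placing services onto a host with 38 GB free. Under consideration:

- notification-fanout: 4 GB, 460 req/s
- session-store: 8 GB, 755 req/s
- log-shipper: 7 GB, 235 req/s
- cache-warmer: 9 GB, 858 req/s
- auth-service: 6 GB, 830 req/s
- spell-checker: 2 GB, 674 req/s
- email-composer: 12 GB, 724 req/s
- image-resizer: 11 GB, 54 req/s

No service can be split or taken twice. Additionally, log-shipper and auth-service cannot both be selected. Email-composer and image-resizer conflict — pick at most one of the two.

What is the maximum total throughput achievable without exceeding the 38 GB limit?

3841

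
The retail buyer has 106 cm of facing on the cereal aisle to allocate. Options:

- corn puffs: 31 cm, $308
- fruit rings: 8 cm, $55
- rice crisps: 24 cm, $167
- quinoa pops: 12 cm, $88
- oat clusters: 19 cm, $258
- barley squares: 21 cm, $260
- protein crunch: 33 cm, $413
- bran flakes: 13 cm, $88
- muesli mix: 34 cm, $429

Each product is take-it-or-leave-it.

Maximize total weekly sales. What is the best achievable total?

1255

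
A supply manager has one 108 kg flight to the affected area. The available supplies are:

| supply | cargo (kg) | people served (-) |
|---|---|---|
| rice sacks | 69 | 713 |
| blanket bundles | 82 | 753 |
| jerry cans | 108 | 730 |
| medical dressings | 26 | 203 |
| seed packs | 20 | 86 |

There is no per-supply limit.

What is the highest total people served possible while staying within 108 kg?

The ratio heuristic lands on rice sacks + medical dressings (916) but leaves 13 kg idle.
Replace rice sacks with blanket bundles: the trade gains 40 net, giving 956 at 108 kg.
That's the maximum — no swap from here does better than 956.

956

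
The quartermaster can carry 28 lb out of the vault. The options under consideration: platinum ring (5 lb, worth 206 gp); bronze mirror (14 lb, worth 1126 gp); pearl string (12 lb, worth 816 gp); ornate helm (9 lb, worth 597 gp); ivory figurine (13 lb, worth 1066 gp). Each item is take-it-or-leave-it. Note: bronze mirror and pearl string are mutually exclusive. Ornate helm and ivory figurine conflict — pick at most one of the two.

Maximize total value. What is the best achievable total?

Ranking by ratio (value/lb): ivory figurine 82.00, bronze mirror 80.43, pearl string 68.00, ornate helm 66.33.
The ratio ordering already packs tightly: bronze mirror + ivory figurine, 27 lb, 2192.
The closest alternative, platinum ring + bronze mirror + ornate helm, reaches only 1929.

2192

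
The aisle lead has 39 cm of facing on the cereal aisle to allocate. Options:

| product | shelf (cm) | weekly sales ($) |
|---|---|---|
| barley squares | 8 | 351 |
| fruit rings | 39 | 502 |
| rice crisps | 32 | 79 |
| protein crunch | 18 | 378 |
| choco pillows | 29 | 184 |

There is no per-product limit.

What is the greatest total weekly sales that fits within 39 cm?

Density check — barley squares 43.88, protein crunch 21.00, fruit rings 12.87, choco pillows 6.34 are the best per cm.
Best packing: 4×barley squares — 32 cm, 1404 total.
That's the maximum — no swap from here does better than 1404.

1404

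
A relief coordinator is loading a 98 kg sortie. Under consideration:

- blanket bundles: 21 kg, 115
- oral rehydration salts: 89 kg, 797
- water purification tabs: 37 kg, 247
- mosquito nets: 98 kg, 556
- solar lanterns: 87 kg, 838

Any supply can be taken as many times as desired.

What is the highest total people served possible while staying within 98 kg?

Density check — solar lanterns 9.63, oral rehydration salts 8.96, water purification tabs 6.68 are the best per kg.
Best packing: solar lanterns — 87 kg, 838 total.
Every other selection either busts 98 kg or fails to beat 838.

838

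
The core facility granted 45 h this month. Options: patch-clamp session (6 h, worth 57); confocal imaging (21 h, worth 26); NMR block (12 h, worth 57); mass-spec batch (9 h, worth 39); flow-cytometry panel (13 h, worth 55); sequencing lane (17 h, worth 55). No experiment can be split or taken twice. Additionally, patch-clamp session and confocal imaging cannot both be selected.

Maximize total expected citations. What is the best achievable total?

208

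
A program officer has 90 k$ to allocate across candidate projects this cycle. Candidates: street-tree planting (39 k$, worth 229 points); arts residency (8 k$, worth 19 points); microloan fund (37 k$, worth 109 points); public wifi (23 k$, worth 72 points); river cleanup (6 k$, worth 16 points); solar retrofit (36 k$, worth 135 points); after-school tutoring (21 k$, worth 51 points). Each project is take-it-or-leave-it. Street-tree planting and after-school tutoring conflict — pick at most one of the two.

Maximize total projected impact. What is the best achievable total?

The ratio ordering already packs tightly: street-tree planting + arts residency + river cleanup + solar retrofit, 89 k$, 399.
Runner-up street-tree planting + arts residency + solar retrofit tops out at 383.

399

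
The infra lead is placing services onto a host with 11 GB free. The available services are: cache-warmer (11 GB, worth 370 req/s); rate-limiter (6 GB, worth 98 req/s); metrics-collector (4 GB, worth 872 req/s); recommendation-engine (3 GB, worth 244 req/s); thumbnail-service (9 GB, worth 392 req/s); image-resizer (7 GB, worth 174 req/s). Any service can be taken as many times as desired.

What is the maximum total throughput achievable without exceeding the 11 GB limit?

Taking 2×metrics-collector + recommendation-engine: 11 GB used, 1988 in throughput.
Every other selection either busts 11 GB or fails to beat 1988.

1988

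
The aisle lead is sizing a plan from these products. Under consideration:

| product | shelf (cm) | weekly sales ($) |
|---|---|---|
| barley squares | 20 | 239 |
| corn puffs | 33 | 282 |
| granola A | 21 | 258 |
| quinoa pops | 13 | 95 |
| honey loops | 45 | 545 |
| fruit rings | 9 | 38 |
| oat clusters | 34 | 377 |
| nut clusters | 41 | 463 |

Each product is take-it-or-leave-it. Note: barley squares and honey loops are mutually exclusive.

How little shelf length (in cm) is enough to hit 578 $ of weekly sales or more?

54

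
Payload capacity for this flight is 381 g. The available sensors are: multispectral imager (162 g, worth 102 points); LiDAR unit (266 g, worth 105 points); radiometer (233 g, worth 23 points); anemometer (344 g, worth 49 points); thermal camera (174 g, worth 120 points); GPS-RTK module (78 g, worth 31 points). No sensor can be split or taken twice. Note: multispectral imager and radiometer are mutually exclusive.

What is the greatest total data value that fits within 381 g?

222

Taking multispectral imager + thermal camera: 336 g used, 222 in data value.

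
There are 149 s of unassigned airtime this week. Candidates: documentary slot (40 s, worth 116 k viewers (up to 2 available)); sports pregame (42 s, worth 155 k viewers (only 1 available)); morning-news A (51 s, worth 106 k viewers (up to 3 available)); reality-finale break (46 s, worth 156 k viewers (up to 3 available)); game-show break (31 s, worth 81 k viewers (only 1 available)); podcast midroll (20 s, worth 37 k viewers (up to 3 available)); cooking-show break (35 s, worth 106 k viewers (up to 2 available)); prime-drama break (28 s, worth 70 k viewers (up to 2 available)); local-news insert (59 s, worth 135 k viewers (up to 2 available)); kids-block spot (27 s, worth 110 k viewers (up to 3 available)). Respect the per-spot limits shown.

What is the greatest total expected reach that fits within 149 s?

532

Ranking by ratio (expected reach/s): kids-block spot 4.07, sports pregame 3.69, reality-finale break 3.39.
The ratio heuristic lands on sports pregame + podcast midroll + 3×kids-block spot (522) but leaves 6 s idle.
Replace sports pregame and podcast midroll and kids-block spot with 2×reality-finale break: the trade gains 10 net, giving 532 at 146 s.
No other feasible combination exceeds 532.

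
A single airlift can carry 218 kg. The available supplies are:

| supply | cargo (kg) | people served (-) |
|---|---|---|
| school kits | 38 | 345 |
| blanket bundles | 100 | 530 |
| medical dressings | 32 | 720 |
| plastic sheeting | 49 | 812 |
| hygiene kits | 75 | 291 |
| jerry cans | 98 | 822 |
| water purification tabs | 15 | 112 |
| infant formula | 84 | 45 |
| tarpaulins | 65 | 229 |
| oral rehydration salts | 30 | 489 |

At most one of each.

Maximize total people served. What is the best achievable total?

Density check — medical dressings 22.50, plastic sheeting 16.57, oral rehydration salts 16.30, school kits 9.08 are the best per kg.
Greedy by ratio would take school kits + medical dressings + plastic sheeting + water purification tabs + oral rehydration salts: 164 kg used, total 2478.
Replace school kits and water purification tabs with jerry cans: the trade gains 365 net, giving 2843 at 209 kg.

2843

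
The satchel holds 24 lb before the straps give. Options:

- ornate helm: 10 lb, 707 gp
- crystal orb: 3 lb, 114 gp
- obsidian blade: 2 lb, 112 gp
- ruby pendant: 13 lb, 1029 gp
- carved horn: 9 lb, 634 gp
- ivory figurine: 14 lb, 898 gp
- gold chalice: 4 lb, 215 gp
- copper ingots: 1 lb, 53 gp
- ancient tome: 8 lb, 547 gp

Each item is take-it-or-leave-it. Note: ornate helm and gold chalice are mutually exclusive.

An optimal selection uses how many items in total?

3

The maximum value within 24 lb is 1789.
For example ornate helm + ruby pendant + copper ingots achieves it, using 24 lb.
All optima have 3 items.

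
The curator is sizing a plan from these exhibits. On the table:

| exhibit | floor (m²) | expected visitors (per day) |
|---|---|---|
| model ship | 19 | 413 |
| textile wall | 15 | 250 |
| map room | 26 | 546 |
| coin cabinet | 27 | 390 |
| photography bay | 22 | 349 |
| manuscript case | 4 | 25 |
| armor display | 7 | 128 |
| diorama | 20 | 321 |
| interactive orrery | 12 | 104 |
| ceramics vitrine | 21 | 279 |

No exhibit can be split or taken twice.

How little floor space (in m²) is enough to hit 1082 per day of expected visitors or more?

52

Minimise m² subject to total expected visitors ≥ 1082.
model ship + map room + armor display reaches 1087 using 52 m².
Below 52 m² the best achievable stays under 1082.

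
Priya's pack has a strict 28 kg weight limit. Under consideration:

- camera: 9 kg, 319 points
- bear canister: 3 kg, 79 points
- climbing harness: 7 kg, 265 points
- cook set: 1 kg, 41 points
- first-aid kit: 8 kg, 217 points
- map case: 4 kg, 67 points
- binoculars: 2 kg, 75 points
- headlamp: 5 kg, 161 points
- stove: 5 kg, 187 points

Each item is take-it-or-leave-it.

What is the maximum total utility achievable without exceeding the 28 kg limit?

Ranking by ratio (utility/kg): cook set 41.00, climbing harness 37.86, binoculars 37.50, stove 37.40.
Filling by ratio: camera + bear canister + climbing harness + cook set + binoculars + stove for 966, with 1 kg left unused.
Dropping bear canister and cook set frees 4 kg; slotting in headlamp (5 kg) lifts the total to 1007 at 28 kg.
The closest alternative, camera + climbing harness + cook set + headlamp + stove, reaches only 973.

1007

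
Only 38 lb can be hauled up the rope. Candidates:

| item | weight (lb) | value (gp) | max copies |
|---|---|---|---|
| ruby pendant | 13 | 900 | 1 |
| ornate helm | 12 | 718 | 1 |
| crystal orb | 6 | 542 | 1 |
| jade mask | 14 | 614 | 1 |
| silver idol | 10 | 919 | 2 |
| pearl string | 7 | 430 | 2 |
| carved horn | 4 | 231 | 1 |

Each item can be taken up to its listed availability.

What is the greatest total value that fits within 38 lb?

3098

By value per lb: silver idol 91.90, crystal orb 90.33, ruby pendant 69.23, pearl string 61.43 lead.
Taking the top-ratio items first gives crystal orb + 2×silver idol + pearl string + carved horn for 3041 (37 lb).
Replace pearl string and carved horn with ornate helm: the trade gains 57 net, giving 3098 at 38 lb.
Every other selection either busts 38 lb or exceeds an availability limit or fails to beat 3098.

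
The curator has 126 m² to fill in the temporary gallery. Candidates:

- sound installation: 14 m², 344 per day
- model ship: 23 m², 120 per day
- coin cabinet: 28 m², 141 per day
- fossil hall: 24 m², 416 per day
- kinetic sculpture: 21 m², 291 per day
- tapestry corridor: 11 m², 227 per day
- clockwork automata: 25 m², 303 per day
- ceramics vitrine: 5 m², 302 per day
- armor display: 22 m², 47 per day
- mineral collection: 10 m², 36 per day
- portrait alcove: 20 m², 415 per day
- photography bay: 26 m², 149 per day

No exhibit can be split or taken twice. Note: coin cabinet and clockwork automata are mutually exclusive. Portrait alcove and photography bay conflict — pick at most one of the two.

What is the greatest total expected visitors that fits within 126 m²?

2298

Best packing: sound installation + fossil hall + kinetic sculpture + tapestry corridor + clockwork automata + ceramics vitrine + portrait alcove — 120 m², 2298 total.
The closest alternative, sound installation + coin cabinet + fossil hall + kinetic sculpture + tapestry corridor + ceramics vitrine + portrait alcove, reaches only 2136.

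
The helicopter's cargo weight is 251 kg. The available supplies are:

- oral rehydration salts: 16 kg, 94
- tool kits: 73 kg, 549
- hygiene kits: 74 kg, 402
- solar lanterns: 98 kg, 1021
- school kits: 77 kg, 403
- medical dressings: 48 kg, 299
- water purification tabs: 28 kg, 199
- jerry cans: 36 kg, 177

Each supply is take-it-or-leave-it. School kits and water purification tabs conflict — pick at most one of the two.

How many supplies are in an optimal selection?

4

The maximum people served within 251 kg is 2068.
tool kits + solar lanterns + medical dressings + water purification tabs hits 2068 at 247 kg.
All optima have 4 supplies.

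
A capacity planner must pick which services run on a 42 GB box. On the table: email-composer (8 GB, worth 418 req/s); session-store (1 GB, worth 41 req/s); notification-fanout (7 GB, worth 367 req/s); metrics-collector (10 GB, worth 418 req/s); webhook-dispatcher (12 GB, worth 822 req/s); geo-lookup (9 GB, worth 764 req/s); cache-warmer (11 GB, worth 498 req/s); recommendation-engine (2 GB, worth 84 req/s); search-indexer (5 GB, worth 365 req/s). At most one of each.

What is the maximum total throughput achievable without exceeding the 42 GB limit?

Taking email-composer + session-store + notification-fanout + webhook-dispatcher + geo-lookup + search-indexer: 42 GB used, 2777 in throughput.

2777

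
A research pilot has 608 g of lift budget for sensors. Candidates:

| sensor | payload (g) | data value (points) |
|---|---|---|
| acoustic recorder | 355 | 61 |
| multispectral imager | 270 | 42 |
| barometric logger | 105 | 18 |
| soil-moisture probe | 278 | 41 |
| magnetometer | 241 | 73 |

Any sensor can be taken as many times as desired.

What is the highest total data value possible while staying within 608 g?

Density check — magnetometer 0.30, acoustic recorder 0.17, barometric logger 0.17, multispectral imager 0.16 are the best per g.
The ratio ordering already packs tightly: barometric logger + 2×magnetometer, 587 g, 164.
That's the maximum — no swap from here does better than 164.

164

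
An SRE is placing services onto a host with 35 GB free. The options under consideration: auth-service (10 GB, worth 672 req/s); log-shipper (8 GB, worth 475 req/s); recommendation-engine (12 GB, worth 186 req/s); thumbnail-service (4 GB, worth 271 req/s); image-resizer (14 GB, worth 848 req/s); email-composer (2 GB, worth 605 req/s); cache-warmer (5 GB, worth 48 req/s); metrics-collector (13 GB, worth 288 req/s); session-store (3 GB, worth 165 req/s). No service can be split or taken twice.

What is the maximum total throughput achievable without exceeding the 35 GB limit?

A density-first pass picks auth-service + thumbnail-service + image-resizer + email-composer + session-store — 2561 at 33 GB.
Replace thumbnail-service and session-store with log-shipper: the trade gains 39 net, giving 2600 at 34 GB.

2600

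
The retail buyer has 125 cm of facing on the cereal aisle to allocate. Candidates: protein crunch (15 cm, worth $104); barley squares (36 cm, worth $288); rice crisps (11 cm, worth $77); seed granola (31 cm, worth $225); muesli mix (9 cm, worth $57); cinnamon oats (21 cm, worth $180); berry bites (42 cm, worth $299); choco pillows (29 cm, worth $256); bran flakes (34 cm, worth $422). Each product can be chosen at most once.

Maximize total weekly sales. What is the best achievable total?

1147

The ratio heuristic lands on barley squares + cinnamon oats + choco pillows + bran flakes (1146) but leaves 5 cm idle.
Replace cinnamon oats with protein crunch + rice crisps: the trade gains 1 net, giving 1147 at 125 cm.
Runner-up barley squares + cinnamon oats + choco pillows + bran flakes tops out at 1146.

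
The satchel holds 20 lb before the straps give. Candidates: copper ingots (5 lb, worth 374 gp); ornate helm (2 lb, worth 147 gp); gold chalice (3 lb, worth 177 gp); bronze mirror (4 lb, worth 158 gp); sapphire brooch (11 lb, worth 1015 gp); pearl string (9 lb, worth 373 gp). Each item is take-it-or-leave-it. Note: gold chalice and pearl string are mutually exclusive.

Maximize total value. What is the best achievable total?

1566

Greedy by ratio would take copper ingots + ornate helm + sapphire brooch: 18 lb used, total 1536.
Dropping ornate helm frees 2 lb; slotting in gold chalice (3 lb) lifts the total to 1566 at 19 lb.
Next best is copper ingots + bronze mirror + sapphire brooch at 1547 (20 lb) — short by 19.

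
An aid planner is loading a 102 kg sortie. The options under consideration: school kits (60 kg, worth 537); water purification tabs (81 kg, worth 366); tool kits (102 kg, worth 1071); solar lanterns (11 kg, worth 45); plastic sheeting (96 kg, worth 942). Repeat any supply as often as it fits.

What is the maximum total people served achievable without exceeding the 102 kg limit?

1071

Density check — tool kits 10.50, plastic sheeting 9.81, school kits 8.95 are the best per kg.
Best packing: tool kits — 102 kg, 1071 total.
That's the maximum — no swap from here does better than 1071.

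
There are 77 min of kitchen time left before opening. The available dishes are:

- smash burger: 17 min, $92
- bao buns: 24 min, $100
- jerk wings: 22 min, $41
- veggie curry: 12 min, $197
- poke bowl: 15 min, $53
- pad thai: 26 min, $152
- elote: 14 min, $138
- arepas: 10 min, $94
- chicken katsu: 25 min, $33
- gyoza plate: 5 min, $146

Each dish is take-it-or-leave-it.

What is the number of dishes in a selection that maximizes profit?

5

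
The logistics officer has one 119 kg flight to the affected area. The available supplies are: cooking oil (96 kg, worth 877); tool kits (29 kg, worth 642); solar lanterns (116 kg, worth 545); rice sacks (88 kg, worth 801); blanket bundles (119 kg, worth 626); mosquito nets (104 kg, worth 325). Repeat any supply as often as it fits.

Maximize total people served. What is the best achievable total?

2568

4×tool kits uses 116 of the 119 kg and totals 2568.
That's the maximum — no swap from here does better than 2568.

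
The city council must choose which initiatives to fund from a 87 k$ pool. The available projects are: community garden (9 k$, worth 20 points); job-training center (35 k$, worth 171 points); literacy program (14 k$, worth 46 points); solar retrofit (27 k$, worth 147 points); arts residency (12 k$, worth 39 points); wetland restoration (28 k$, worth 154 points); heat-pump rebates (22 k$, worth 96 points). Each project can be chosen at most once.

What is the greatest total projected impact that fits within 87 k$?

421

By projected impact per k$: wetland restoration 5.50, solar retrofit 5.44, job-training center 4.89, heat-pump rebates 4.36 lead.
Greedy by ratio would take community garden + solar retrofit + wetland restoration + heat-pump rebates: 86 k$ used, total 417.
Replace community garden and solar retrofit with job-training center: the trade gains 4 net, giving 421 at 85 k$.
The spare 2 k$ is too small for any remaining project, and no exchange beats 421.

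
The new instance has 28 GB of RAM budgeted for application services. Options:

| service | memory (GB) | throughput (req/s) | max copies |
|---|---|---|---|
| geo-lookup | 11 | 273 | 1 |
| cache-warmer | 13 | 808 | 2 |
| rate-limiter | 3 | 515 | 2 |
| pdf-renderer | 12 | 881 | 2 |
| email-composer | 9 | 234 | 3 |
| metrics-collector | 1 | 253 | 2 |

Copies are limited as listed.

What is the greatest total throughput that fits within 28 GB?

2530

Greedy by ratio would take 2×rate-limiter + pdf-renderer + 2×metrics-collector: 20 GB used, total 2417.
Dropping rate-limiter and metrics-collector frees 4 GB; slotting in pdf-renderer (12 GB) lifts the total to 2530 at 28 GB.
No other feasible combination exceeds 2530.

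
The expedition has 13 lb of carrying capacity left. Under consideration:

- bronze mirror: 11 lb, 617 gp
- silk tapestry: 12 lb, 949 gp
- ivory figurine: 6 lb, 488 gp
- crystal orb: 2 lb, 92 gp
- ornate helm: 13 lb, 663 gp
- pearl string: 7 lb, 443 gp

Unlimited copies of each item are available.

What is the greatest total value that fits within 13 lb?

2×ivory figurine uses 12 of the 13 lb and totals 976.
Nothing else within 13 lb beats 976.

976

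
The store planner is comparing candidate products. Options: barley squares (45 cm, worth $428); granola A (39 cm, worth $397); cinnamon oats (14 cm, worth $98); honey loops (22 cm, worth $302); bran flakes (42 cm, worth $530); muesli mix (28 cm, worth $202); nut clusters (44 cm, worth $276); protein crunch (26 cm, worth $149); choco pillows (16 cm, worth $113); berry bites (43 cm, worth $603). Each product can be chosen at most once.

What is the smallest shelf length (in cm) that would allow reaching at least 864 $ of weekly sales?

65

Look for the lowest-shelf combination reaching 864.
honey loops + berry bites reaches 905 using 65 cm.
Any bundle with less than 65 cm falls short of 864.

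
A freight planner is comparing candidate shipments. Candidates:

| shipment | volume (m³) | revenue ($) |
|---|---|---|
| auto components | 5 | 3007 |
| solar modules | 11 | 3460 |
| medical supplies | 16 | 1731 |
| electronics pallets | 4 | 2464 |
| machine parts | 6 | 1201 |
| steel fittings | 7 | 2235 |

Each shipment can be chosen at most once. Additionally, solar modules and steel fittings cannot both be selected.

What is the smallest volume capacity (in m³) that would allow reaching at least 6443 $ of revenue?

Look for the lowest-volume combination reaching 6443.
auto components + electronics pallets + machine parts reaches 6672 using 15 m³.
Below 15 m³ the best achievable stays under 6443.

15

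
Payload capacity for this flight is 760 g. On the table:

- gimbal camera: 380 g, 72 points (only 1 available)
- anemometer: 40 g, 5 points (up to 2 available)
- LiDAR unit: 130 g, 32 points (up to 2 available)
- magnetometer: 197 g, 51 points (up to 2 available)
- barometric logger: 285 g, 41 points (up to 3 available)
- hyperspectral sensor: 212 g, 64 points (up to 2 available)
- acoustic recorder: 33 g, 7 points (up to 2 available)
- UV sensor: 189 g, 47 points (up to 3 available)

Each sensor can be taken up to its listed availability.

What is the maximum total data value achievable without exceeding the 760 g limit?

Best packing: LiDAR unit + magnetometer + 2×hyperspectral sensor — 751 g, 211 total.
Every other selection either busts 760 g or exceeds an availability limit or fails to beat 211.

211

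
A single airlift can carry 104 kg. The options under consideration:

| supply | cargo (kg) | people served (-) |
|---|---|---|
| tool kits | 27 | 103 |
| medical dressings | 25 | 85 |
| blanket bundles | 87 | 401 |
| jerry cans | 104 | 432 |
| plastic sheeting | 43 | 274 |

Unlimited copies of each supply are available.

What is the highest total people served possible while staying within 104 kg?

548

2×plastic sheeting uses 86 of the 104 kg and totals 548.
Every other selection either busts 104 kg or fails to beat 548.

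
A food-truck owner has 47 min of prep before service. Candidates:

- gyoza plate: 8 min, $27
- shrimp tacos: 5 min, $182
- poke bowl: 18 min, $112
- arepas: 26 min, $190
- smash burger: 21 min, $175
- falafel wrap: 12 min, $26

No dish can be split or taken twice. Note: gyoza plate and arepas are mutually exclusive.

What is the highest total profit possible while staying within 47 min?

469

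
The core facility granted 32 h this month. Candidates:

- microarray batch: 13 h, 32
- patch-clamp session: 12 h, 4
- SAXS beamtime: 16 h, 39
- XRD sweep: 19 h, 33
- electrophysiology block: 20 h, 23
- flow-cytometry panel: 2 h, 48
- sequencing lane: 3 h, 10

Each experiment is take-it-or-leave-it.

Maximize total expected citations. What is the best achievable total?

119

Filling by ratio: microarray batch + patch-clamp session + flow-cytometry panel + sequencing lane for 94, with 2 h left unused.
Replace patch-clamp session and sequencing lane with SAXS beamtime: the trade gains 25 net, giving 119 at 31 h.
Runner-up SAXS beamtime + flow-cytometry panel + sequencing lane tops out at 97.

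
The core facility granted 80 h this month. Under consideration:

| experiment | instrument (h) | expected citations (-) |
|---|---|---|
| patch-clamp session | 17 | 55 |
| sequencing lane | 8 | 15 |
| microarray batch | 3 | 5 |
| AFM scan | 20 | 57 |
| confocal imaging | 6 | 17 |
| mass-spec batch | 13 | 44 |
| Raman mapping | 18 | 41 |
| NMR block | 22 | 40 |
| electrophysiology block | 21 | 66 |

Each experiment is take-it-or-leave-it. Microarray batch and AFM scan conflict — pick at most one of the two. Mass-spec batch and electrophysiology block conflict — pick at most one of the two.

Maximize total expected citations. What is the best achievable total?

219

Taking patch-clamp session + AFM scan + Raman mapping + electrophysiology block: 76 h used, 219 in expected citations.
Next best is patch-clamp session + AFM scan + NMR block + electrophysiology block at 218 (80 h) — short by 1.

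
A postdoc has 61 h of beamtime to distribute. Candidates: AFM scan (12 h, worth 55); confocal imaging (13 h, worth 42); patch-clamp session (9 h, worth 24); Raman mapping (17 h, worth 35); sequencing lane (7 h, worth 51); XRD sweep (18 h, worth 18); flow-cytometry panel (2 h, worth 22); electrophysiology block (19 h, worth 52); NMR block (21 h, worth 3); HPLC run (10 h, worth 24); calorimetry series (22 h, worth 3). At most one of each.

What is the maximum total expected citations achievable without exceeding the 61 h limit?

Filling by ratio: AFM scan + confocal imaging + sequencing lane + flow-cytometry panel + electrophysiology block for 222, with 8 h left unused.
Dropping electrophysiology block frees 19 h; slotting in patch-clamp session + Raman mapping (26 h) lifts the total to 229 at 60 h.
AFM scan + confocal imaging + Raman mapping + sequencing lane + flow-cytometry panel + HPLC run matches that 229 at 61 h; no feasible combination exceeds it.

229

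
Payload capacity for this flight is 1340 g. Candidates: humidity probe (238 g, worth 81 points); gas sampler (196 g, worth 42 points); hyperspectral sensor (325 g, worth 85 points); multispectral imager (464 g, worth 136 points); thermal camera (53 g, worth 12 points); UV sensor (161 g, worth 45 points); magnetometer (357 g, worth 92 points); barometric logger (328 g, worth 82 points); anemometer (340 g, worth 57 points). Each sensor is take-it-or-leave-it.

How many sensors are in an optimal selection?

The maximum data value within 1340 g is 366.
One optimal bundle: humidity probe + multispectral imager + thermal camera + UV sensor + magnetometer (1273 g).
All optima have 5 sensors.

5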